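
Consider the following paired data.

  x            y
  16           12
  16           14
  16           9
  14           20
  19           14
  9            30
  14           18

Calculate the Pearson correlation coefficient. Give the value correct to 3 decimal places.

n = 7, Σx = 104, Σy = 117, Σx² = 1602, Σy² = 2241, Σxy = 1628
nΣxy − ΣxΣy = 11396 − 12168 = -772
nΣx² − (Σx)² = 11214 − 10816 = 398; nΣy² − (Σy)² = 15687 − 13689 = 1998
r = -772 / √(398 × 1998) = -772 / 891.7421 ≈ -0.866

-0.866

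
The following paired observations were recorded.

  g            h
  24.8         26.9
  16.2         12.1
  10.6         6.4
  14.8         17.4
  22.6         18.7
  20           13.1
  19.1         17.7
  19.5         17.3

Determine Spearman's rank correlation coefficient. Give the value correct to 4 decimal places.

Rank g: 8, 3, 1, 2, 7, 6, 4, 5
Rank h: 8, 2, 1, 5, 7, 3, 6, 4
d = rank(g) − rank(h): 0, 1, 0, -3, 0, 3, -2, 1; Σd² = 24
ρ = 1 − 6Σd² / [n(n²−1)] = 1 − 6×24 / (8×63) = 1 − 144/504 ≈ 0.7143

0.7143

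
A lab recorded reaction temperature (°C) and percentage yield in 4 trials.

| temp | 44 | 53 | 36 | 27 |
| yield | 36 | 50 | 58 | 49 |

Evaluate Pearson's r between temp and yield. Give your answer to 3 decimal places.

n = 4, Σx = 160, Σy = 193, Σx² = 6770, Σy² = 9561, Σxy = 7645
nΣxy − ΣxΣy = 30580 − 30880 = -300
nΣx² − (Σx)² = 27080 − 25600 = 1480; nΣy² − (Σy)² = 38244 − 37249 = 995
r = -300 / √(1480 × 995) = -300 / 1213.5073 ≈ -0.247

-0.247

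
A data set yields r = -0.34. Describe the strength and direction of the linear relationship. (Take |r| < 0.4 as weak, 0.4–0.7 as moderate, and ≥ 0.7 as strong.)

weak negative

r = -0.34 < 0 so the relationship is negative.
|r| = 0.34, which falls in the weak range.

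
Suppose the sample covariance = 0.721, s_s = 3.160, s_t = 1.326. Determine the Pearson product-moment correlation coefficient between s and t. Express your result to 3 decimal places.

r = Cov(s,t) / (s_s · s_t) = 0.721 / (3.160 × 1.326)
  = 0.721 / 4.1902 ≈ 0.172

0.172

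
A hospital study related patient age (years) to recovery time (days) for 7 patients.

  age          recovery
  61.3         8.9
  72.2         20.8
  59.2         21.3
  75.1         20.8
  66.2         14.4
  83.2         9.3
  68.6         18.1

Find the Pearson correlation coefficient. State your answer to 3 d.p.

n = 7, Σx = 485.8, Σy = 113.6, Σx² = 34125.82, Σy² = 2019.64, Σxy = 7839.07
nΣxy − ΣxΣy = 54873.49 − 55186.88 = -313.39
nΣx² − (Σx)² = 238880.74 − 236001.64 = 2879.1; nΣy² − (Σy)² = 14137.48 − 12904.96 = 1232.52
r = -313.39 / √(2879.1 × 1232.52) = -313.39 / 1883.7591 ≈ -0.166

-0.166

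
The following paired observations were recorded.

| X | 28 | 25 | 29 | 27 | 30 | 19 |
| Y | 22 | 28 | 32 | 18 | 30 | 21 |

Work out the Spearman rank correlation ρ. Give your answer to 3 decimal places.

Rank X: 4, 2, 5, 3, 6, 1
Rank Y: 3, 4, 6, 1, 5, 2
d = rank(X) − rank(Y): 1, -2, -1, 2, 1, -1; Σd² = 12
ρ = 1 − 6Σd² / [n(n²−1)] = 1 − 6×12 / (6×35) = 1 − 72/210 ≈ 0.657

0.657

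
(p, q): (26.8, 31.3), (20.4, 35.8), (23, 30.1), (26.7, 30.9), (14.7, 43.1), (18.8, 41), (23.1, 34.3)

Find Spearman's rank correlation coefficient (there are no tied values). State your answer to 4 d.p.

-0.7500

Rank p: 7, 3, 4, 6, 1, 2, 5
Rank q: 3, 5, 1, 2, 7, 6, 4
d = rank(p) − rank(q): 4, -2, 3, 4, -6, -4, 1; Σd² = 98
ρ = 1 − 6Σd² / [n(n²−1)] = 1 − 6×98 / (7×48) = 1 − 588/336 ≈ -0.7500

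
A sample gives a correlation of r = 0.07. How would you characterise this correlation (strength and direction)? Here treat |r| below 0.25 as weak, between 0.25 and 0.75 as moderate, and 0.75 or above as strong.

r = 0.07 > 0 so the relationship is positive.
|r| = 0.07, which falls in the weak range.

weak positive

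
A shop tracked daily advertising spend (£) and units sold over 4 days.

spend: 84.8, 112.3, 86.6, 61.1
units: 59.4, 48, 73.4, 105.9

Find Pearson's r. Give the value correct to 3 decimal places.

-0.927

n = 4, Σx = 344.8, Σy = 286.7, Σx² = 31035.1, Σy² = 22434.73, Σxy = 23254.45
nΣxy − ΣxΣy = 93017.8 − 98854.16 = -5836.36
nΣx² − (Σx)² = 124140.4 − 118887.04 = 5253.36; nΣy² − (Σy)² = 89738.92 − 82196.89 = 7542.03
r = -5836.36 / √(5253.36 × 7542.03) = -5836.36 / 6294.5213 ≈ -0.927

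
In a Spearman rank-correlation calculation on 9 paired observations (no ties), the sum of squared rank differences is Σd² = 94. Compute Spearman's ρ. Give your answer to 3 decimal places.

0.217

ρ = 1 − 6Σd² / [n(n²−1)] = 1 − 6×94 / (9×80)
  = 1 − 564/720 = 1 − 0.7833 ≈ 0.217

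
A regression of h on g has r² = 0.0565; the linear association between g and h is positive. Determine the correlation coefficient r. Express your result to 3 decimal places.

|r| = √0.0565 = 0.238
The association is positive, so r = 0.238.

0.238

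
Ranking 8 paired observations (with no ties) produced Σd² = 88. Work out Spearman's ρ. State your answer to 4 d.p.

-0.0476

ρ = 1 − 6Σd² / [n(n²−1)] = 1 − 6×88 / (8×63)
  = 1 − 528/504 = 1 − 1.04762 ≈ -0.0476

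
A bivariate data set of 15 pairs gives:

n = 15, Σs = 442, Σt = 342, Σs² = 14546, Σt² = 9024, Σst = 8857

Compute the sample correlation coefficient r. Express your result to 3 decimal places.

-0.893

r = (nΣst − ΣsΣt) / √[(nΣs² − (Σs)²)(nΣt² − (Σt)²)]
Numerator: 15×8857 − 442×342 = -18309
Denominator: √[(218190 − 195364)(135360 − 116964)] = √[22826 × 18396] = 20491.6348
r = -18309 / 20491.6348 ≈ -0.893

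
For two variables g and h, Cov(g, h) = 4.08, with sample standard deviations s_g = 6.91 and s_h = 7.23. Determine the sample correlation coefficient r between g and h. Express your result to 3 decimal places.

r = Cov(g,h) / (s_g · s_h) = 4.08 / (6.91 × 7.23)
  = 4.08 / 49.9593 ≈ 0.082

0.082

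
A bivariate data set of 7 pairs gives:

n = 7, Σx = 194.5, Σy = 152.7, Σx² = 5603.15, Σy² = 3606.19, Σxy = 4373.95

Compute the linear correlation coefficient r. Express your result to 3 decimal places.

r = (nΣxy − ΣxΣy) / √[(nΣx² − (Σx)²)(nΣy² − (Σy)²)]
Numerator: 7×4373.95 − 194.5×152.7 = 917.5
Denominator: √[(39222.05 − 37830.25)(25243.33 − 23317.29)] = √[1391.8 × 1926.04] = 1637.2729
r = 917.5 / 1637.2729 ≈ 0.560

0.560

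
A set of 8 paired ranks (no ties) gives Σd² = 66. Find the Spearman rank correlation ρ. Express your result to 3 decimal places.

0.214

ρ = 1 − 6Σd² / [n(n²−1)] = 1 − 6×66 / (8×63)
  = 1 − 396/504 = 1 − 0.7857 ≈ 0.214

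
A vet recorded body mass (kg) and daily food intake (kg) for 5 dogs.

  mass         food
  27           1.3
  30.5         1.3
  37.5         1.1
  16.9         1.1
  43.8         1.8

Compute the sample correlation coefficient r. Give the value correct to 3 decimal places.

0.673

n = 5, Σx = 155.7, Σy = 6.6, Σx² = 5269.55, Σy² = 9.04, Σxy = 213.43
nΣxy − ΣxΣy = 1067.15 − 1027.62 = 39.53
nΣx² − (Σx)² = 26347.75 − 24242.49 = 2105.26; nΣy² − (Σy)² = 45.2 − 43.56 = 1.64
r = 39.53 / √(2105.26 × 1.64) = 39.53 / 58.7591 ≈ 0.673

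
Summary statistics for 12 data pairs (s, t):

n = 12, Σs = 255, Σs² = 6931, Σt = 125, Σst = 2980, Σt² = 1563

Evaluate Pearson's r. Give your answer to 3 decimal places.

r = (nΣst − ΣsΣt) / √[(nΣs² − (Σs)²)(nΣt² − (Σt)²)]
Numerator: 12×2980 − 255×125 = 3885
Denominator: √[(83172 − 65025)(18756 − 15625)] = √[18147 × 3131] = 7537.7886
r = 3885 / 7537.7886 ≈ 0.515

0.515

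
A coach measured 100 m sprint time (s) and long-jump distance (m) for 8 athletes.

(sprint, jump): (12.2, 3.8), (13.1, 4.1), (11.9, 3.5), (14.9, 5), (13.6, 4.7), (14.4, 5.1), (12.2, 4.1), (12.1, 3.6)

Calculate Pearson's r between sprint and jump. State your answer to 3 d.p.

n = 8, Σx = 104.4, Σy = 33.9, Σx² = 1371.64, Σy² = 146.37, Σxy = 447.16
nΣxy − ΣxΣy = 3577.28 − 3539.16 = 38.12
nΣx² − (Σx)² = 10973.12 − 10899.36 = 73.76; nΣy² − (Σy)² = 1170.96 − 1149.21 = 21.75
r = 38.12 / √(73.76 × 21.75) = 38.12 / 40.0535 ≈ 0.952

0.952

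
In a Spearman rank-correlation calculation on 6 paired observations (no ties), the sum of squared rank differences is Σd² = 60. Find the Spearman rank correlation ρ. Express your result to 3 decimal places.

-0.714

ρ = 1 − 6Σd² / [n(n²−1)] = 1 − 6×60 / (6×35)
  = 1 − 360/210 = 1 − 1.7143 ≈ -0.714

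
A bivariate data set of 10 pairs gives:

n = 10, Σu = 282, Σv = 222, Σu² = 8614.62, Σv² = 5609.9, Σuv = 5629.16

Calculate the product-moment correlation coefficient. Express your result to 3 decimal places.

-0.940

r = (nΣuv − ΣuΣv) / √[(nΣu² − (Σu)²)(nΣv² − (Σv)²)]
Numerator: 10×5629.16 − 282×222 = -6312.4
Denominator: √[(86146.2 − 79524)(56099 − 49284)] = √[6622.2 × 6815] = 6717.9084
r = -6312.4 / 6717.9084 ≈ -0.940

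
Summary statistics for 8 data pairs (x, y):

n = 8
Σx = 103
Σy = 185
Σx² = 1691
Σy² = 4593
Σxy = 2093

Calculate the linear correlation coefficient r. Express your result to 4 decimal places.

r = (nΣxy − ΣxΣy) / √[(nΣx² − (Σx)²)(nΣy² − (Σy)²)]
Numerator: 8×2093 − 103×185 = -2311
Denominator: √[(13528 − 10609)(36744 − 34225)] = √[2919 × 2519] = 2711.6344
r = -2311 / 2711.6344 ≈ -0.8523

-0.8523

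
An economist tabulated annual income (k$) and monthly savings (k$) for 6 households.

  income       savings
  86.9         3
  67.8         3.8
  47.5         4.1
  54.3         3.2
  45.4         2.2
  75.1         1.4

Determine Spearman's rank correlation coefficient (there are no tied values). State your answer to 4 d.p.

-0.2571

Rank income: 6, 4, 2, 3, 1, 5
Rank savings: 3, 5, 6, 4, 2, 1
d = rank(income) − rank(savings): 3, -1, -4, -1, -1, 4; Σd² = 44
ρ = 1 − 6Σd² / [n(n²−1)] = 1 − 6×44 / (6×35) = 1 − 264/210 ≈ -0.2571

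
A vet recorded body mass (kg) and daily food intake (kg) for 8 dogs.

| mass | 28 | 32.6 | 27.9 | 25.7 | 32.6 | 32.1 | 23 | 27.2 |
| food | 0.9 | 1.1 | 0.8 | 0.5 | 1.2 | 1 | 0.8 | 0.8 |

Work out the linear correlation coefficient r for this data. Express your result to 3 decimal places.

0.802

n = 8, Σx = 229.1, Σy = 7.1, Σx² = 6647.67, Σy² = 6.63, Σxy = 207.61
nΣxy − ΣxΣy = 1660.88 − 1626.61 = 34.27
nΣx² − (Σx)² = 53181.36 − 52486.81 = 694.55; nΣy² − (Σy)² = 53.04 − 50.41 = 2.63
r = 34.27 / √(694.55 × 2.63) = 34.27 / 42.7395 ≈ 0.802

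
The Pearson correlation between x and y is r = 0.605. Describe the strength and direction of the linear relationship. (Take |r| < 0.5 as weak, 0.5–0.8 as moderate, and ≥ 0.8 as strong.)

moderate positive

r = 0.605 > 0 so the relationship is positive.
|r| = 0.605, which falls in the moderate range.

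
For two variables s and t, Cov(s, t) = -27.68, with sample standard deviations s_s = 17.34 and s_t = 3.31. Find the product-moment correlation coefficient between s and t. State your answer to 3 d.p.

-0.482

r = Cov(s,t) / (s_s · s_t) = -27.68 / (17.34 × 3.31)
  = -27.68 / 57.3954 ≈ -0.482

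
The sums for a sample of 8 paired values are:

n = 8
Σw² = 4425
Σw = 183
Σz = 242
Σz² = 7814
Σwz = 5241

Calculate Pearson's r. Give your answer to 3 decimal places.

r = (nΣwz − ΣwΣz) / √[(nΣw² − (Σw)²)(nΣz² − (Σz)²)]
Numerator: 8×5241 − 183×242 = -2358
Denominator: √[(35400 − 33489)(62512 − 58564)] = √[1911 × 3948] = 2746.7486
r = -2358 / 2746.7486 ≈ -0.858

-0.858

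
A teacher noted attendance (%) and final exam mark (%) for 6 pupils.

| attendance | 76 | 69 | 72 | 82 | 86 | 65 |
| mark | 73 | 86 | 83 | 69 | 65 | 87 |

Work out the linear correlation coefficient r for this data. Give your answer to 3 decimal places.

-0.975

n = 6, Σx = 450, Σy = 463, Σx² = 34066, Σy² = 36169, Σxy = 34361
nΣxy − ΣxΣy = 206166 − 208350 = -2184
nΣx² − (Σx)² = 204396 − 202500 = 1896; nΣy² − (Σy)² = 217014 − 214369 = 2645
r = -2184 / √(1896 × 2645) = -2184 / 2239.4017 ≈ -0.975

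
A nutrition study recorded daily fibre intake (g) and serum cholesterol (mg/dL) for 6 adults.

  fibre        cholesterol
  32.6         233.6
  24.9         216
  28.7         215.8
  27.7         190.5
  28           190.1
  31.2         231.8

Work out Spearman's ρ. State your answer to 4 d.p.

Rank fibre: 6, 1, 4, 2, 3, 5
Rank cholesterol: 6, 4, 3, 2, 1, 5
d = rank(fibre) − rank(cholesterol): 0, -3, 1, 0, 2, 0; Σd² = 14
ρ = 1 − 6Σd² / [n(n²−1)] = 1 − 6×14 / (6×35) = 1 − 84/210 ≈ 0.6000

0.6000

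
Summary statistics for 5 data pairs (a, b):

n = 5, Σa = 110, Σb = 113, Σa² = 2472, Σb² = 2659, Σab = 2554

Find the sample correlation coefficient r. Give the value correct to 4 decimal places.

0.9194

r = (nΣab − ΣaΣb) / √[(nΣa² − (Σa)²)(nΣb² − (Σb)²)]
Numerator: 5×2554 − 110×113 = 340
Denominator: √[(12360 − 12100)(13295 − 12769)] = √[260 × 526] = 369.8108
r = 340 / 369.8108 ≈ 0.9194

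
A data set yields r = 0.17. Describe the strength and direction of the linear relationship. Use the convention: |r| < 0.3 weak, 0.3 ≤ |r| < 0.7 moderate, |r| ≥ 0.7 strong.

r = 0.17 > 0 so the relationship is positive.
|r| = 0.17, which falls in the weak range.

weak positive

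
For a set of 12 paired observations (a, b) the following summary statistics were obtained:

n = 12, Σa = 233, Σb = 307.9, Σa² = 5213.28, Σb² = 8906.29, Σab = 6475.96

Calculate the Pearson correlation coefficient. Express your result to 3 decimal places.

0.598

r = (nΣab − ΣaΣb) / √[(nΣa² − (Σa)²)(nΣb² − (Σb)²)]
Numerator: 12×6475.96 − 233×307.9 = 5970.82
Denominator: √[(62559.36 − 54289)(106875.48 − 94802.41)] = √[8270.36 × 12073.07] = 9992.4289
r = 5970.82 / 9992.4289 ≈ 0.598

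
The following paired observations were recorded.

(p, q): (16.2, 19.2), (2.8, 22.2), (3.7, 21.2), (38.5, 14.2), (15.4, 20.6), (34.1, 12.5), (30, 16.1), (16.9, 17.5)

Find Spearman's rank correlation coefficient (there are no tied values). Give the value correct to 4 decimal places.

-0.9762

Rank p: 4, 1, 2, 8, 3, 7, 6, 5
Rank q: 5, 8, 7, 2, 6, 1, 3, 4
d = rank(p) − rank(q): -1, -7, -5, 6, -3, 6, 3, 1; Σd² = 166
ρ = 1 − 6Σd² / [n(n²−1)] = 1 − 6×166 / (8×63) = 1 − 996/504 ≈ -0.9762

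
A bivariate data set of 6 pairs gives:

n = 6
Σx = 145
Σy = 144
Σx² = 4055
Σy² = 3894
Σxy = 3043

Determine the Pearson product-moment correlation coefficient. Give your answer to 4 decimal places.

r = (nΣxy − ΣxΣy) / √[(nΣx² − (Σx)²)(nΣy² − (Σy)²)]
Numerator: 6×3043 − 145×144 = -2622
Denominator: √[(24330 − 21025)(23364 − 20736)] = √[3305 × 2628] = 2947.1240
r = -2622 / 2947.1240 ≈ -0.8897

-0.8897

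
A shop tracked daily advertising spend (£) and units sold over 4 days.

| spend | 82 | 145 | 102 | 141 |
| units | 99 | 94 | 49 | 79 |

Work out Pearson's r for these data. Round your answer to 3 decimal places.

0.081

n = 4, Σx = 470, Σy = 321, Σx² = 58034, Σy² = 27279, Σxy = 37885
nΣxy − ΣxΣy = 151540 − 150870 = 670
nΣx² − (Σx)² = 232136 − 220900 = 11236; nΣy² − (Σy)² = 109116 − 103041 = 6075
r = 670 / √(11236 × 6075) = 670 / 8261.8824 ≈ 0.081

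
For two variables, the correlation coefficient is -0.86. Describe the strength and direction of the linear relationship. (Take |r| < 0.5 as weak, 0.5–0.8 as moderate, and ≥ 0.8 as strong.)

r = -0.86 < 0 so the relationship is negative.
|r| = 0.86, which falls in the strong range.

strong negative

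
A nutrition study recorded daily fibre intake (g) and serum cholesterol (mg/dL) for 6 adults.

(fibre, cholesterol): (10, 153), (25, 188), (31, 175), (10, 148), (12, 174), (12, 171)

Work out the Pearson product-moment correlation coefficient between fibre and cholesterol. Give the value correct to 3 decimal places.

0.679

n = 6, Σx = 100, Σy = 1009, Σx² = 2074, Σy² = 170799, Σxy = 17275
nΣxy − ΣxΣy = 103650 − 100900 = 2750
nΣx² − (Σx)² = 12444 − 10000 = 2444; nΣy² − (Σy)² = 1024794 − 1018081 = 6713
r = 2750 / √(2444 × 6713) = 2750 / 4050.5027 ≈ 0.679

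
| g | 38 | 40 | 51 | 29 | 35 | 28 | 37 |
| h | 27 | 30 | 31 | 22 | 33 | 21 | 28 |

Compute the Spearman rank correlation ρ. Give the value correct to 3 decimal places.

Rank g: 5, 6, 7, 2, 3, 1, 4
Rank h: 3, 5, 6, 2, 7, 1, 4
d = rank(g) − rank(h): 2, 1, 1, 0, -4, 0, 0; Σd² = 22
ρ = 1 − 6Σd² / [n(n²−1)] = 1 − 6×22 / (7×48) = 1 − 132/336 ≈ 0.607

0.607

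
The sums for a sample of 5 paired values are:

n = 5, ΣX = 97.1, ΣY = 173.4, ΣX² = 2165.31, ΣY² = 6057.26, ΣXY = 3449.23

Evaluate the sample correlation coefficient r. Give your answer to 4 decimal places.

0.7396

r = (nΣXY − ΣXΣY) / √[(nΣX² − (ΣX)²)(nΣY² − (ΣY)²)]
Numerator: 5×3449.23 − 97.1×173.4 = 409.01
Denominator: √[(10826.55 − 9428.41)(30286.3 − 30067.56)] = √[1398.14 × 218.74] = 553.0182
r = 409.01 / 553.0182 ≈ 0.7396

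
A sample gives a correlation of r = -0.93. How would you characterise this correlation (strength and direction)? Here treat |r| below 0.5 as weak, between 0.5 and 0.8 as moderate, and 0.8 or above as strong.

strong negative

r = -0.93 < 0 so the relationship is negative.
|r| = 0.93, which falls in the strong range.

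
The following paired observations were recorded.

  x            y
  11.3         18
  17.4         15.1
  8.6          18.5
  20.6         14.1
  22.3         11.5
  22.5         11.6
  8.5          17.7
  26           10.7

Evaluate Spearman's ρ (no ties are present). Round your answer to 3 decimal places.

Rank x: 3, 4, 2, 5, 6, 7, 1, 8
Rank y: 7, 5, 8, 4, 2, 3, 6, 1
d = rank(x) − rank(y): -4, -1, -6, 1, 4, 4, -5, 7; Σd² = 160
ρ = 1 − 6Σd² / [n(n²−1)] = 1 − 6×160 / (8×63) = 1 − 960/504 ≈ -0.905

-0.905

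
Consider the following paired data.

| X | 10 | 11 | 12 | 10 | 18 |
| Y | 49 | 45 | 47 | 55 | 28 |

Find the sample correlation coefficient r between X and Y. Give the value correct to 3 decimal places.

n = 5, ΣX = 61, ΣY = 224, ΣX² = 789, ΣY² = 10444, ΣXY = 2603
nΣXY − ΣXΣY = 13015 − 13664 = -649
nΣX² − (ΣX)² = 3945 − 3721 = 224; nΣY² − (ΣY)² = 52220 − 50176 = 2044
r = -649 / √(224 × 2044) = -649 / 676.6506 ≈ -0.959

-0.959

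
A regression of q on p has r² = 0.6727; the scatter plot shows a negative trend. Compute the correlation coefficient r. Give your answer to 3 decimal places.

|r| = √0.6727 = 0.820
The association is negative, so r = −0.820.

-0.820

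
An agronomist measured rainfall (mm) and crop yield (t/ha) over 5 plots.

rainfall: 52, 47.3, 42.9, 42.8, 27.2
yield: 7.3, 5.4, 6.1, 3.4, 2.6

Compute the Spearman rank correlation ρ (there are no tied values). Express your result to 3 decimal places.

0.900

Rank rainfall: 5, 4, 3, 2, 1
Rank yield: 5, 3, 4, 2, 1
d = rank(rainfall) − rank(yield): 0, 1, -1, 0, 0; Σd² = 2
ρ = 1 − 6Σd² / [n(n²−1)] = 1 − 6×2 / (5×24) = 1 − 12/120 ≈ 0.900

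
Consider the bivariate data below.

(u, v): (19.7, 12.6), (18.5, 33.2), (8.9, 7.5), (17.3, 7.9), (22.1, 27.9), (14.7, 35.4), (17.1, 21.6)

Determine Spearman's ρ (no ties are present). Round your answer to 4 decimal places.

Rank u: 6, 5, 1, 4, 7, 2, 3
Rank v: 3, 6, 1, 2, 5, 7, 4
d = rank(u) − rank(v): 3, -1, 0, 2, 2, -5, -1; Σd² = 44
ρ = 1 − 6Σd² / [n(n²−1)] = 1 − 6×44 / (7×48) = 1 − 264/336 ≈ 0.2143

0.2143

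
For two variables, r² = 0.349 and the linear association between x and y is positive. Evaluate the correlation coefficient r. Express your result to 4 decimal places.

0.5908

|r| = √0.349 = 0.5908
The association is positive, so r = 0.5908.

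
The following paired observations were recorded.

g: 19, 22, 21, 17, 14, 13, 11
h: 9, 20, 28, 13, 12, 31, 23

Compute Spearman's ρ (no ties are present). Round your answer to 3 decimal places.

-0.214

Rank g: 5, 7, 6, 4, 3, 2, 1
Rank h: 1, 4, 6, 3, 2, 7, 5
d = rank(g) − rank(h): 4, 3, 0, 1, 1, -5, -4; Σd² = 68
ρ = 1 − 6Σd² / [n(n²−1)] = 1 − 6×68 / (7×48) = 1 − 408/336 ≈ -0.214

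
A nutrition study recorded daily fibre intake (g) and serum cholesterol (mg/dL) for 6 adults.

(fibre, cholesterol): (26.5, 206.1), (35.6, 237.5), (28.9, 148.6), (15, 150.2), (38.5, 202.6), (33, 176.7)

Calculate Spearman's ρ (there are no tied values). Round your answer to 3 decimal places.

0.429

Rank fibre: 2, 5, 3, 1, 6, 4
Rank cholesterol: 5, 6, 1, 2, 4, 3
d = rank(fibre) − rank(cholesterol): -3, -1, 2, -1, 2, 1; Σd² = 20
ρ = 1 − 6Σd² / [n(n²−1)] = 1 − 6×20 / (6×35) = 1 − 120/210 ≈ 0.429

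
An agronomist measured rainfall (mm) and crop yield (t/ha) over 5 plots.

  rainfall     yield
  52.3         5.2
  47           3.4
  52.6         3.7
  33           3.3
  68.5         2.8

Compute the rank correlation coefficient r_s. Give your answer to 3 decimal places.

-0.100

Rank rainfall: 3, 2, 4, 1, 5
Rank yield: 5, 3, 4, 2, 1
d = rank(rainfall) − rank(yield): -2, -1, 0, -1, 4; Σd² = 22
ρ = 1 − 6Σd² / [n(n²−1)] = 1 − 6×22 / (5×24) = 1 − 132/120 ≈ -0.100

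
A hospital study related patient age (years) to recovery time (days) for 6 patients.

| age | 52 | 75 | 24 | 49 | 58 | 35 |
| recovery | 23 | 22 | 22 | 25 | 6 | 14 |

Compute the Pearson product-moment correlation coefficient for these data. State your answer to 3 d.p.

-0.050

n = 6, Σx = 293, Σy = 112, Σx² = 15895, Σy² = 2354, Σxy = 5437
nΣxy − ΣxΣy = 32622 − 32816 = -194
nΣx² − (Σx)² = 95370 − 85849 = 9521; nΣy² − (Σy)² = 14124 − 12544 = 1580
r = -194 / √(9521 × 1580) = -194 / 3878.5539 ≈ -0.050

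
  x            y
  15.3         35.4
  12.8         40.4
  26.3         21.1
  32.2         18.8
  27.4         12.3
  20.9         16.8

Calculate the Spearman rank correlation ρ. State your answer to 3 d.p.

-0.714

Rank x: 2, 1, 4, 6, 5, 3
Rank y: 5, 6, 4, 3, 1, 2
d = rank(x) − rank(y): -3, -5, 0, 3, 4, 1; Σd² = 60
ρ = 1 − 6Σd² / [n(n²−1)] = 1 − 6×60 / (6×35) = 1 − 360/210 ≈ -0.714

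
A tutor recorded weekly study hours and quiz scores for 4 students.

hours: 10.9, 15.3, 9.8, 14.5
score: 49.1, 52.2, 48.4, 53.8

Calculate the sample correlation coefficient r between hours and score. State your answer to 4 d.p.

0.9271

n = 4, Σx = 50.5, Σy = 203.5, Σx² = 659.19, Σy² = 10372.65, Σxy = 2588.27
nΣxy − ΣxΣy = 10353.08 − 10276.75 = 76.33
nΣx² − (Σx)² = 2636.76 − 2550.25 = 86.51; nΣy² − (Σy)² = 41490.6 − 41412.25 = 78.35
r = 76.33 / √(86.51 × 78.35) = 76.33 / 82.3290 ≈ 0.9271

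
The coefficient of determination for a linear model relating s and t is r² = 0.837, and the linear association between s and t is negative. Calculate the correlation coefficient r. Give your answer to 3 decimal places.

|r| = √0.837 = 0.915
The association is negative, so r = −0.915.

-0.915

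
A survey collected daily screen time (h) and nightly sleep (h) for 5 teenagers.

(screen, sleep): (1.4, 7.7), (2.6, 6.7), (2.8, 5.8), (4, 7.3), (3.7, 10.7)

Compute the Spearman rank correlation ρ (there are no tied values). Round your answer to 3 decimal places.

0.100

Rank screen: 1, 2, 3, 5, 4
Rank sleep: 4, 2, 1, 3, 5
d = rank(screen) − rank(sleep): -3, 0, 2, 2, -1; Σd² = 18
ρ = 1 − 6Σd² / [n(n²−1)] = 1 − 6×18 / (5×24) = 1 − 108/120 ≈ 0.100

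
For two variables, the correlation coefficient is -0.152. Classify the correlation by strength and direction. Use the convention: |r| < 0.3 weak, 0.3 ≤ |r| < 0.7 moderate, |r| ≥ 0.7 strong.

r = -0.152 < 0 so the relationship is negative.
|r| = 0.152, which falls in the weak range.

weak negative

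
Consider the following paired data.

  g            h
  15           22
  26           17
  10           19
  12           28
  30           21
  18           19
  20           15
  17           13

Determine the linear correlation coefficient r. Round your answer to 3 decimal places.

-0.265

n = 8, Σg = 148, Σh = 154, Σg² = 3058, Σh² = 3114, Σgh = 2791
nΣgh − ΣgΣh = 22328 − 22792 = -464
nΣg² − (Σg)² = 24464 − 21904 = 2560; nΣh² − (Σh)² = 24912 − 23716 = 1196
r = -464 / √(2560 × 1196) = -464 / 1749.7886 ≈ -0.265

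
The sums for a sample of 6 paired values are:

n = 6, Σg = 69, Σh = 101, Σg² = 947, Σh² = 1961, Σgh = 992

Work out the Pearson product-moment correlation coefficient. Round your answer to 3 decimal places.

-0.847

r = (nΣgh − ΣgΣh) / √[(nΣg² − (Σg)²)(nΣh² − (Σh)²)]
Numerator: 6×992 − 69×101 = -1017
Denominator: √[(5682 − 4761)(11766 − 10201)] = √[921 × 1565] = 1200.5686
r = -1017 / 1200.5686 ≈ -0.847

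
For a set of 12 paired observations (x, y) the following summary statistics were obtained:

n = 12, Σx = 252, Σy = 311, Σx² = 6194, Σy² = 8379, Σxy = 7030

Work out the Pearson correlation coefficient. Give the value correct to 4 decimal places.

0.9304

r = (nΣxy − ΣxΣy) / √[(nΣx² − (Σx)²)(nΣy² − (Σy)²)]
Numerator: 12×7030 − 252×311 = 5988
Denominator: √[(74328 − 63504)(100548 − 96721)] = √[10824 × 3827] = 6436.1050
r = 5988 / 6436.1050 ≈ 0.9304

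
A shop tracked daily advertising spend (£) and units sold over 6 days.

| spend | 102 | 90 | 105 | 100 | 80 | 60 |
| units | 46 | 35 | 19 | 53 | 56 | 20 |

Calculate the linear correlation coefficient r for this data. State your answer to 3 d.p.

n = 6, Σx = 537, Σy = 229, Σx² = 49529, Σy² = 10047, Σxy = 20817
nΣxy − ΣxΣy = 124902 − 122973 = 1929
nΣx² − (Σx)² = 297174 − 288369 = 8805; nΣy² − (Σy)² = 60282 − 52441 = 7841
r = 1929 / √(8805 × 7841) = 1929 / 8309.0315 ≈ 0.232

0.232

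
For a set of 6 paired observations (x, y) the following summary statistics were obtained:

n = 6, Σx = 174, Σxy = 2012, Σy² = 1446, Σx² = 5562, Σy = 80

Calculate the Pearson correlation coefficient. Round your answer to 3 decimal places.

r = (nΣxy − ΣxΣy) / √[(nΣx² − (Σx)²)(nΣy² − (Σy)²)]
Numerator: 6×2012 − 174×80 = -1848
Denominator: √[(33372 − 30276)(8676 − 6400)] = √[3096 × 2276] = 2654.5237
r = -1848 / 2654.5237 ≈ -0.696

-0.696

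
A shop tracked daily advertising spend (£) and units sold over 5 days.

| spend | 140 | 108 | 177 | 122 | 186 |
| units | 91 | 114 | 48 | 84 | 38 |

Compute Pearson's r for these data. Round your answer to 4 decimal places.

-0.9621

n = 5, Σx = 733, Σy = 375, Σx² = 112073, Σy² = 32081, Σxy = 50864
nΣxy − ΣxΣy = 254320 − 274875 = -20555
nΣx² − (Σx)² = 560365 − 537289 = 23076; nΣy² − (Σy)² = 160405 − 140625 = 19780
r = -20555 / √(23076 × 19780) = -20555 / 21364.5332 ≈ -0.9621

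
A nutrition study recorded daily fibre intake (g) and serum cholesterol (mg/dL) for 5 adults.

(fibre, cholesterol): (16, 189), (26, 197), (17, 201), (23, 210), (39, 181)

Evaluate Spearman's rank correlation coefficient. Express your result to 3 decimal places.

-0.300

Rank fibre: 1, 4, 2, 3, 5
Rank cholesterol: 2, 3, 4, 5, 1
d = rank(fibre) − rank(cholesterol): -1, 1, -2, -2, 4; Σd² = 26
ρ = 1 − 6Σd² / [n(n²−1)] = 1 − 6×26 / (5×24) = 1 − 156/120 ≈ -0.300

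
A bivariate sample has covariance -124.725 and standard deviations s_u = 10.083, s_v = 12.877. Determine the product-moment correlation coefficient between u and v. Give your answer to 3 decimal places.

-0.961

r = Cov(u,v) / (s_u · s_v) = -124.725 / (10.083 × 12.877)
  = -124.725 / 129.8388 ≈ -0.961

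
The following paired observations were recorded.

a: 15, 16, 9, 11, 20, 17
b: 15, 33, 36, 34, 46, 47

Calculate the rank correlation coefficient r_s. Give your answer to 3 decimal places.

0.429

Rank a: 3, 4, 1, 2, 6, 5
Rank b: 1, 2, 4, 3, 5, 6
d = rank(a) − rank(b): 2, 2, -3, -1, 1, -1; Σd² = 20
ρ = 1 − 6Σd² / [n(n²−1)] = 1 − 6×20 / (6×35) = 1 − 120/210 ≈ 0.429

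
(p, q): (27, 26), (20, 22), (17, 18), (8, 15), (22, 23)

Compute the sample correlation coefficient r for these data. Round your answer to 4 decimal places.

n = 5, Σp = 94, Σq = 104, Σp² = 1966, Σq² = 2238, Σpq = 2074
nΣpq − ΣpΣq = 10370 − 9776 = 594
nΣp² − (Σp)² = 9830 − 8836 = 994; nΣq² − (Σq)² = 11190 − 10816 = 374
r = 594 / √(994 × 374) = 594 / 609.7180 ≈ 0.9742

0.9742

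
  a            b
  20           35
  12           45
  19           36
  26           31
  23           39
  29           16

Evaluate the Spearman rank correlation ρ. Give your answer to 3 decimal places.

Rank a: 3, 1, 2, 5, 4, 6
Rank b: 3, 6, 4, 2, 5, 1
d = rank(a) − rank(b): 0, -5, -2, 3, -1, 5; Σd² = 64
ρ = 1 − 6Σd² / [n(n²−1)] = 1 − 6×64 / (6×35) = 1 − 384/210 ≈ -0.829

-0.829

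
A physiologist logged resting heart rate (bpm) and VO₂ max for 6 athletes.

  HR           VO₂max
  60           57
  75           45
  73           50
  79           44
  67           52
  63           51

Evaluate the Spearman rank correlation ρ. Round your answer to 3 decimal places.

-0.943

Rank HR: 1, 5, 4, 6, 3, 2
Rank VO₂max: 6, 2, 3, 1, 5, 4
d = rank(HR) − rank(VO₂max): -5, 3, 1, 5, -2, -2; Σd² = 68
ρ = 1 − 6Σd² / [n(n²−1)] = 1 − 6×68 / (6×35) = 1 − 408/210 ≈ -0.943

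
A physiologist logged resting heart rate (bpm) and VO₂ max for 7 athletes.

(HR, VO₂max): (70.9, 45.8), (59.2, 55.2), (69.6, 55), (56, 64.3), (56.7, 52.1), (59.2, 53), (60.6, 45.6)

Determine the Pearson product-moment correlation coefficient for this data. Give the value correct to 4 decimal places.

-0.4668

n = 7, Σx = 432.2, Σy = 371, Σx² = 26903.5, Σy² = 19906.94, Σxy = 22798.89
nΣxy − ΣxΣy = 159592.23 − 160346.2 = -753.97
nΣx² − (Σx)² = 188324.5 − 186796.84 = 1527.66; nΣy² − (Σy)² = 139348.58 − 137641 = 1707.58
r = -753.97 / √(1527.66 × 1707.58) = -753.97 / 1615.1166 ≈ -0.4668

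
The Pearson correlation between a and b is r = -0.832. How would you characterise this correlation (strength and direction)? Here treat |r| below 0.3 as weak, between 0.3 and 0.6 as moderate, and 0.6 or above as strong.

strong negative

r = -0.832 < 0 so the relationship is negative.
|r| = 0.832, which falls in the strong range.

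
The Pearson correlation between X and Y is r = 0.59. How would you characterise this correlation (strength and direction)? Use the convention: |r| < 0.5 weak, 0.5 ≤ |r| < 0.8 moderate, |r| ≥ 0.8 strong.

r = 0.59 > 0 so the relationship is positive.
|r| = 0.59, which falls in the moderate range.

moderate positive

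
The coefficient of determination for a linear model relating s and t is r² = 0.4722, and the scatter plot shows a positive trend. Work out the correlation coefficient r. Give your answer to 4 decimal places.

|r| = √0.4722 = 0.6872
The association is positive, so r = 0.6872.

0.6872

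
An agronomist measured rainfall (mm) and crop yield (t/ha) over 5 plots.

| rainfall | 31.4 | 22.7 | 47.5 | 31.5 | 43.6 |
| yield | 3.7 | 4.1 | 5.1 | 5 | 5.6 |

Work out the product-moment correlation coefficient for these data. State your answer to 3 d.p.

0.723

n = 5, Σx = 176.7, Σy = 23.5, Σx² = 6650.71, Σy² = 112.87, Σxy = 853.16
nΣxy − ΣxΣy = 4265.8 − 4152.45 = 113.35
nΣx² − (Σx)² = 33253.55 − 31222.89 = 2030.66; nΣy² − (Σy)² = 564.35 − 552.25 = 12.1
r = 113.35 / √(2030.66 × 12.1) = 113.35 / 156.7514 ≈ 0.723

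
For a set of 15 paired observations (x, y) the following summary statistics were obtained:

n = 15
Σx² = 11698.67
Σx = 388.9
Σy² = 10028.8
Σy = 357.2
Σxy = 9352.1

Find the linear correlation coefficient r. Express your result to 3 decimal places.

0.058

r = (nΣxy − ΣxΣy) / √[(nΣx² − (Σx)²)(nΣy² − (Σy)²)]
Numerator: 15×9352.1 − 388.9×357.2 = 1366.42
Denominator: √[(175480.05 − 151243.21)(150432 − 127591.84)] = √[24236.84 × 22840.16] = 23528.1385
r = 1366.42 / 23528.1385 ≈ 0.058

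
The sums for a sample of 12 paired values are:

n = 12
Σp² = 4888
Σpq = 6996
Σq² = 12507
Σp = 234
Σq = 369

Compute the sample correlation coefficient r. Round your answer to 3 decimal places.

r = (nΣpq − ΣpΣq) / √[(nΣp² − (Σp)²)(nΣq² − (Σq)²)]
Numerator: 12×6996 − 234×369 = -2394
Denominator: √[(58656 − 54756)(150084 − 136161)] = √[3900 × 13923] = 7368.8330
r = -2394 / 7368.8330 ≈ -0.325

-0.325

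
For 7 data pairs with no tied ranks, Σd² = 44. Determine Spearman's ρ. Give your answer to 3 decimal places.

0.214

ρ = 1 − 6Σd² / [n(n²−1)] = 1 − 6×44 / (7×48)
  = 1 − 264/336 = 1 − 0.7857 ≈ 0.214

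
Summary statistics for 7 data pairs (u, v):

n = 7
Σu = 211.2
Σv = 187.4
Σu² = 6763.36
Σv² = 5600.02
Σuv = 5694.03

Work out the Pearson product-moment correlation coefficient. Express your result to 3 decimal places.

0.084

r = (nΣuv − ΣuΣv) / √[(nΣu² − (Σu)²)(nΣv² − (Σv)²)]
Numerator: 7×5694.03 − 211.2×187.4 = 279.33
Denominator: √[(47343.52 − 44605.44)(39200.14 − 35118.76)] = √[2738.08 × 4081.38] = 3342.9246
r = 279.33 / 3342.9246 ≈ 0.084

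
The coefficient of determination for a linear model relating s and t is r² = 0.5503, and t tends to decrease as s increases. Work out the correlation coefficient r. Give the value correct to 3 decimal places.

-0.742

|r| = √0.5503 = 0.742
The association is negative, so r = −0.742.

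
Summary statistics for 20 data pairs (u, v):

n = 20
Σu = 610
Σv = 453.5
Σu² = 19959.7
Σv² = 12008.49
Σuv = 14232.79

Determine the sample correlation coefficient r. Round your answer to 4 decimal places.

0.2623

r = (nΣuv − ΣuΣv) / √[(nΣu² − (Σu)²)(nΣv² − (Σv)²)]
Numerator: 20×14232.79 − 610×453.5 = 8020.8
Denominator: √[(399194 − 372100)(240169.8 − 205662.25)] = √[27094 × 34507.55] = 30576.9122
r = 8020.8 / 30576.9122 ≈ 0.2623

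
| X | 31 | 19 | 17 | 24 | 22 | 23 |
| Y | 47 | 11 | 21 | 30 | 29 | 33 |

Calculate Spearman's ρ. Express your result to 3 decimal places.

0.886

Rank X: 6, 2, 1, 5, 3, 4
Rank Y: 6, 1, 2, 4, 3, 5
d = rank(X) − rank(Y): 0, 1, -1, 1, 0, -1; Σd² = 4
ρ = 1 − 6Σd² / [n(n²−1)] = 1 − 6×4 / (6×35) = 1 − 24/210 ≈ 0.886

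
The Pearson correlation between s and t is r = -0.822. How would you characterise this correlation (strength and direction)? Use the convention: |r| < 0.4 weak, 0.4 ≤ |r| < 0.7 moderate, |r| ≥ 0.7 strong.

strong negative

r = -0.822 < 0 so the relationship is negative.
|r| = 0.822, which falls in the strong range.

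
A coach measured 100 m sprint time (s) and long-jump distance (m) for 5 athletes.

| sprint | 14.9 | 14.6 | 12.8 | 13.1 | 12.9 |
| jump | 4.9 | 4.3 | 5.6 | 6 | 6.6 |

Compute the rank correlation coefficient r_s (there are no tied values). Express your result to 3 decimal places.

Rank sprint: 5, 4, 1, 3, 2
Rank jump: 2, 1, 3, 4, 5
d = rank(sprint) − rank(jump): 3, 3, -2, -1, -3; Σd² = 32
ρ = 1 − 6Σd² / [n(n²−1)] = 1 − 6×32 / (5×24) = 1 − 192/120 ≈ -0.600

-0.600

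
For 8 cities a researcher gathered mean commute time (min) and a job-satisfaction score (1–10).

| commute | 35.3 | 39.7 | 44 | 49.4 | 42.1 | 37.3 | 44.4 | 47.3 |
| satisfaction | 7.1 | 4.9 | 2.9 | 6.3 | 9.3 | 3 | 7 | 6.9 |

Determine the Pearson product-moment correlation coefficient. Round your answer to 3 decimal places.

0.176

n = 8, Σx = 339.5, Σy = 47.4, Σx² = 14570.89, Σy² = 314.62, Σxy = 2024.58
nΣxy − ΣxΣy = 16196.64 − 16092.3 = 104.34
nΣx² − (Σx)² = 116567.12 − 115260.25 = 1306.87; nΣy² − (Σy)² = 2516.96 − 2246.76 = 270.2
r = 104.34 / √(1306.87 × 270.2) = 104.34 / 594.2359 ≈ 0.176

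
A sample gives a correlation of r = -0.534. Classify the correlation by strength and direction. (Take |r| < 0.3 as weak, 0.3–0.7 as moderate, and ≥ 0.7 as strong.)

moderate negative

r = -0.534 < 0 so the relationship is negative.
|r| = 0.534, which falls in the moderate range.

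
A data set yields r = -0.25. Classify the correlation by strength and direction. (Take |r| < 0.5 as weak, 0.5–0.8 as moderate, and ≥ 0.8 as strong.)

weak negative

r = -0.25 < 0 so the relationship is negative.
|r| = 0.25, which falls in the weak range.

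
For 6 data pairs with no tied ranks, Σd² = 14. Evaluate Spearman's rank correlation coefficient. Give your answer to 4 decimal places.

0.6000

ρ = 1 − 6Σd² / [n(n²−1)] = 1 − 6×14 / (6×35)
  = 1 − 84/210 = 1 − 0.40000 ≈ 0.6000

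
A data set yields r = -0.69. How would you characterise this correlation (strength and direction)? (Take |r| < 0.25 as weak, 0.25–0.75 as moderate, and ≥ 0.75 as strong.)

moderate negative

r = -0.69 < 0 so the relationship is negative.
|r| = 0.69, which falls in the moderate range.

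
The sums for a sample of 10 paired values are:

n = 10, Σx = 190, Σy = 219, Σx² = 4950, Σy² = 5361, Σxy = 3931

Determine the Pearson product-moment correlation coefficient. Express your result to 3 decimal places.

-0.264

r = (nΣxy − ΣxΣy) / √[(nΣx² − (Σx)²)(nΣy² − (Σy)²)]
Numerator: 10×3931 − 190×219 = -2300
Denominator: √[(49500 − 36100)(53610 − 47961)] = √[13400 × 5649] = 8700.3793
r = -2300 / 8700.3793 ≈ -0.264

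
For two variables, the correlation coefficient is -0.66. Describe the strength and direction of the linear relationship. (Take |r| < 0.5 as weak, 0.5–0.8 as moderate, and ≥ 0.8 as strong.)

moderate negative

r = -0.66 < 0 so the relationship is negative.
|r| = 0.66, which falls in the moderate range.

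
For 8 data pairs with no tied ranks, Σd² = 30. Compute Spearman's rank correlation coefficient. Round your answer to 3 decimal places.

0.643

ρ = 1 − 6Σd² / [n(n²−1)] = 1 − 6×30 / (8×63)
  = 1 − 180/504 = 1 − 0.3571 ≈ 0.643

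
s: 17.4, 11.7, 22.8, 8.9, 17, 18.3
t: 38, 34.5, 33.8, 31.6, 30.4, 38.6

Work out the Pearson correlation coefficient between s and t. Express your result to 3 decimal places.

0.317

n = 6, Σs = 96.1, Σt = 206.9, Σs² = 1662.59, Σt² = 7189.37, Σst = 3339.91
nΣst − ΣsΣt = 20039.46 − 19883.09 = 156.37
nΣs² − (Σs)² = 9975.54 − 9235.21 = 740.33; nΣt² − (Σt)² = 43136.22 − 42807.61 = 328.61
r = 156.37 / √(740.33 × 328.61) = 156.37 / 493.2341 ≈ 0.317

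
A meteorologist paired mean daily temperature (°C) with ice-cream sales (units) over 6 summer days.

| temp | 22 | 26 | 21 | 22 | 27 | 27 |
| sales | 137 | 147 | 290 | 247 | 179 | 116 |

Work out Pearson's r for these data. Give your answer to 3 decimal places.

n = 6, Σx = 145, Σy = 1116, Σx² = 3543, Σy² = 230984, Σxy = 26325
nΣxy − ΣxΣy = 157950 − 161820 = -3870
nΣx² − (Σx)² = 21258 − 21025 = 233; nΣy² − (Σy)² = 1385904 − 1245456 = 140448
r = -3870 / √(233 × 140448) = -3870 / 5720.5231 ≈ -0.677

-0.677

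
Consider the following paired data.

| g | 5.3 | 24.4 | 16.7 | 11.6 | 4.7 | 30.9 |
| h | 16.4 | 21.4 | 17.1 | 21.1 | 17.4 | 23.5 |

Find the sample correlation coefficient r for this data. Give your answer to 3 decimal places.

n = 6, Σg = 93.6, Σh = 116.9, Σg² = 2013.8, Σh² = 2319.55, Σgh = 1947.34
nΣgh − ΣgΣh = 11684.04 − 10941.84 = 742.2
nΣg² − (Σg)² = 12082.8 − 8760.96 = 3321.84; nΣh² − (Σh)² = 13917.3 − 13665.61 = 251.69
r = 742.2 / √(3321.84 × 251.69) = 742.2 / 914.3708 ≈ 0.812

0.812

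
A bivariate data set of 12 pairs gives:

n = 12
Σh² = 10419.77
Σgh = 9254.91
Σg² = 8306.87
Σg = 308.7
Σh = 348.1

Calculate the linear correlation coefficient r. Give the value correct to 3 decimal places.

0.875

r = (nΣgh − ΣgΣh) / √[(nΣg² − (Σg)²)(nΣh² − (Σh)²)]
Numerator: 12×9254.91 − 308.7×348.1 = 3600.45
Denominator: √[(99682.44 − 95295.69)(125037.24 − 121173.61)] = √[4386.75 × 3863.63] = 4116.8895
r = 3600.45 / 4116.8895 ≈ 0.875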